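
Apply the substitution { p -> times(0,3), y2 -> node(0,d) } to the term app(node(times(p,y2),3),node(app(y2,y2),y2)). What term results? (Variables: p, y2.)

Replace each occurrence of p with times(0,3).
Replace each occurrence of y2 with node(0,d).
Result: app(node(times(times(0,3),node(0,d)),3),node(app(node(0,d),node(0,d)),node(0,d))).

app(node(times(times(0,3),node(0,d)),3),node(app(node(0,d),node(0,d)),node(0,d)))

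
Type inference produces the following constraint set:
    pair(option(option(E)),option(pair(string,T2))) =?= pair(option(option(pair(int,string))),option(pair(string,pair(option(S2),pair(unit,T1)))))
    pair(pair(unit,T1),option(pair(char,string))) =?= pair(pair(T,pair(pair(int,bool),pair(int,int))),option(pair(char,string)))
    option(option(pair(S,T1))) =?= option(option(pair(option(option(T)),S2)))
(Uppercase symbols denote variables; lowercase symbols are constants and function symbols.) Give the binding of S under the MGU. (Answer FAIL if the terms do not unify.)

Decompose pair/2: option(option(E)) =?= option(option(pair(int,string))),  option(pair(string,T2)) =?= option(pair(string,pair(option(S2),pair(unit,T1)))).
Decompose option/1: option(E) =?= option(pair(int,string)).
Decompose option/1: E =?= pair(int,string).
Bind E := pair(int,string); no other remaining equation mentions E.
Decompose option/1: pair(string,T2) =?= pair(string,pair(option(S2),pair(unit,T1))).
Decompose pair/2: string =?= string,  T2 =?= pair(option(S2),pair(unit,T1)).
Delete trivial equation string =?= string.
Bind T2 := pair(option(S2),pair(unit,T1)); no other remaining equation mentions T2.
Decompose pair/2: pair(unit,T1) =?= pair(T,pair(pair(int,bool),pair(int,int))),  option(pair(char,string)) =?= option(pair(char,string)).
Decompose pair/2: unit =?= T,  T1 =?= pair(pair(int,bool),pair(int,int)).
Bind T := unit; substituting into the one remaining equation that mentions T gives: option(option(pair(S,T1))) =?= option(option(pair(option(option(unit)),S2))).
Bind T1 := pair(pair(int,bool),pair(int,int)); substituting into the one remaining equation that mentions T1 gives: option(option(pair(S,pair(pair(int,bool),pair(int,int))))) =?= option(option(pair(option(option(unit)),S2))). Substituting into the earlier binding gives T2 := pair(option(S2),pair(unit,pair(pair(int,bool),pair(int,int)))).
Delete trivial equation option(pair(char,string)) =?= option(pair(char,string)).
Decompose option/1: option(pair(S,pair(pair(int,bool),pair(int,int)))) =?= option(pair(option(option(unit)),S2)).
Decompose option/1: pair(S,pair(pair(int,bool),pair(int,int))) =?= pair(option(option(unit)),S2).
Decompose pair/2: S =?= option(option(unit)),  pair(pair(int,bool),pair(int,int)) =?= S2.
Bind S := option(option(unit)); no other remaining equation mentions S.
Bind S2 := pair(pair(int,bool),pair(int,int)). Substituting into the earlier binding gives T2 := pair(option(pair(pair(int,bool),pair(int,int))),pair(unit,pair(pair(int,bool),pair(int,int)))).
MGU = { E := pair(int,string), T2 := pair(option(pair(pair(int,bool),pair(int,int))),pair(unit,pair(pair(int,bool),pair(int,int)))), T := unit, T1 := pair(pair(int,bool),pair(int,int)), S := option(option(unit)), S2 := pair(pair(int,bool),pair(int,int)) }, so S := option(option(unit)).

option(option(unit))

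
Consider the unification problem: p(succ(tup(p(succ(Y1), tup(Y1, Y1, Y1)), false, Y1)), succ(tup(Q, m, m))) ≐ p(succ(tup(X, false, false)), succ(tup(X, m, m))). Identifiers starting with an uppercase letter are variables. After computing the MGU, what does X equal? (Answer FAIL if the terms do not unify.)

Decompose p/2: succ(tup(p(succ(Y1), tup(Y1, Y1, Y1)), false, Y1)) ≐ succ(tup(X, false, false)),  succ(tup(Q, m, m)) ≐ succ(tup(X, m, m)).
Decompose succ/1: tup(p(succ(Y1), tup(Y1, Y1, Y1)), false, Y1) ≐ tup(X, false, false).
Decompose tup/3: p(succ(Y1), tup(Y1, Y1, Y1)) ≐ X,  false ≐ false,  Y1 ≐ false.
Bind X := p(succ(Y1), tup(Y1, Y1, Y1)); substituting into the one remaining equation that mentions X gives: succ(tup(Q, m, m)) ≐ succ(tup(p(succ(Y1), tup(Y1, Y1, Y1)), m, m)).
Delete trivial equation false ≐ false.
Bind Y1 := false; substituting into the remaining equation gives: succ(tup(Q, m, m)) ≐ succ(tup(p(succ(false), tup(false, false, false)), m, m)). Substituting into the earlier binding gives X := p(succ(false), tup(false, false, false)).
Decompose succ/1: tup(Q, m, m) ≐ tup(p(succ(false), tup(false, false, false)), m, m).
Decompose tup/3: Q ≐ p(succ(false), tup(false, false, false)),  m ≐ m,  m ≐ m.
Bind Q := p(succ(false), tup(false, false, false)); no other remaining equation mentions Q.
Delete trivial equation m ≐ m.
Delete trivial equation m ≐ m.
MGU = { X := p(succ(false), tup(false, false, false)), Y1 := false, Q := p(succ(false), tup(false, false, false)) }, so X := p(succ(false), tup(false, false, false)).

p(succ(false), tup(false, false, false))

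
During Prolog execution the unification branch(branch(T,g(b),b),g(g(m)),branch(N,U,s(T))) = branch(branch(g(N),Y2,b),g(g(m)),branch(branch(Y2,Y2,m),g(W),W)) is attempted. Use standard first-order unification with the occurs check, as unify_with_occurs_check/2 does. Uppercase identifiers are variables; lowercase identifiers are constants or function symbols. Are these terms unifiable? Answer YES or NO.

Decompose branch/3: branch(T,g(b),b) = branch(g(N),Y2,b),  g(g(m)) = g(g(m)),  branch(N,U,s(T)) = branch(branch(Y2,Y2,m),g(W),W).
Decompose branch/3: T = g(N),  g(b) = Y2,  b = b.
Bind T := g(N); substituting into the one remaining equation that mentions T gives: branch(N,U,s(g(N))) = branch(branch(Y2,Y2,m),g(W),W).
Bind Y2 := g(b); substituting into the one remaining equation that mentions Y2 gives: branch(N,U,s(g(N))) = branch(branch(g(b),g(b),m),g(W),W).
Delete trivial equation b = b.
Delete trivial equation g(g(m)) = g(g(m)).
Decompose branch/3: N = branch(g(b),g(b),m),  U = g(W),  s(g(N)) = W.
Bind N := branch(g(b),g(b),m); substituting into the one remaining equation that mentions N gives: s(g(branch(g(b),g(b),m))) = W. Substituting into the earlier binding gives T := g(branch(g(b),g(b),m)).
Bind U := g(W); no other remaining equation mentions U.
Bind W := s(g(branch(g(b),g(b),m))). Substituting into the earlier binding gives U := g(s(g(branch(g(b),g(b),m)))).
No equations remain and no clash or occurs-check failure arose, so a unifier exists.

YES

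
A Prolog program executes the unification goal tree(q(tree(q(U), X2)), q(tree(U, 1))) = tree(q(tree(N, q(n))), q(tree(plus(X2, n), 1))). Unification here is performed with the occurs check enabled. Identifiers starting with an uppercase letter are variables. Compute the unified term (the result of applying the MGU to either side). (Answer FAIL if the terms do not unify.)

tree(q(tree(q(plus(q(n), n)), q(n))), q(tree(plus(q(n), n), 1)))

Decompose tree/2: q(tree(q(U), X2)) = q(tree(N, q(n))),  q(tree(U, 1)) = q(tree(plus(X2, n), 1)).
Decompose q/1: tree(q(U), X2) = tree(N, q(n)).
Decompose tree/2: q(U) = N,  X2 = q(n).
Bind N := q(U); no other remaining equation mentions N.
Bind X2 := q(n); substituting into the remaining equation gives: q(tree(U, 1)) = q(tree(plus(q(n), n), 1)).
Decompose q/1: tree(U, 1) = tree(plus(q(n), n), 1).
Decompose tree/2: U = plus(q(n), n),  1 = 1.
Bind U := plus(q(n), n); no other remaining equation mentions U. Substituting into the earlier binding gives N := q(plus(q(n), n)).
Delete trivial equation 1 = 1.
Applying the MGU to either side gives tree(q(tree(q(plus(q(n), n)), q(n))), q(tree(plus(q(n), n), 1))).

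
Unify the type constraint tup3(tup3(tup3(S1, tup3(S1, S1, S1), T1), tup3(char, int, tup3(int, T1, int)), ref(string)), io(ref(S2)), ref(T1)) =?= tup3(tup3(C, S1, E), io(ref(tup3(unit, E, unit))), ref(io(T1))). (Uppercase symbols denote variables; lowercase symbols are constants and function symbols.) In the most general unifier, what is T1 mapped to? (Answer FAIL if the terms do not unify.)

Decompose tup3/3: tup3(tup3(S1, tup3(S1, S1, S1), T1), tup3(char, int, tup3(int, T1, int)), ref(string)) =?= tup3(C, S1, E),  io(ref(S2)) =?= io(ref(tup3(unit, E, unit))),  ref(T1) =?= ref(io(T1)).
Decompose tup3/3: tup3(S1, tup3(S1, S1, S1), T1) =?= C,  tup3(char, int, tup3(int, T1, int)) =?= S1,  ref(string) =?= E.
Bind C := tup3(S1, tup3(S1, S1, S1), T1); no other remaining equation mentions C.
Bind S1 := tup3(char, int, tup3(int, T1, int)); no other remaining equation mentions S1. Substituting into the earlier binding gives C := tup3(tup3(char, int, tup3(int, T1, int)), tup3(tup3(char, int, tup3(int, T1, int)), tup3(char, int, tup3(int, T1, int)), tup3(char, int, tup3(int, T1, int))), T1).
Bind E := ref(string); substituting into the one remaining equation that mentions E gives: io(ref(S2)) =?= io(ref(tup3(unit, ref(string), unit))).
Decompose io/1: ref(S2) =?= ref(tup3(unit, ref(string), unit)).
Decompose ref/1: S2 =?= tup3(unit, ref(string), unit).
Bind S2 := tup3(unit, ref(string), unit); no other remaining equation mentions S2.
Decompose ref/1: T1 =?= io(T1).
Occurs check fails: T1 occurs in io(T1); the equation T1 =?= io(T1) has no finite solution.

FAIL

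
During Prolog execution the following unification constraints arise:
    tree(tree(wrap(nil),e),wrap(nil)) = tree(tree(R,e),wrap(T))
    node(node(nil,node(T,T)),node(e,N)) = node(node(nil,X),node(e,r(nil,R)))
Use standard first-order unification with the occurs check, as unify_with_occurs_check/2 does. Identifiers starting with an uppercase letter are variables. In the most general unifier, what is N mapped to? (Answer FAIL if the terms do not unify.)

r(nil,wrap(nil))

Decompose tree/2: tree(wrap(nil),e) = tree(R,e),  wrap(nil) = wrap(T).
Decompose tree/2: wrap(nil) = R,  e = e.
Bind R := wrap(nil); substituting into the one remaining equation that mentions R gives: node(node(nil,node(T,T)),node(e,N)) = node(node(nil,X),node(e,r(nil,wrap(nil)))).
Delete trivial equation e = e.
Decompose wrap/1: nil = T.
Bind T := nil; substituting into the remaining equation gives: node(node(nil,node(nil,nil)),node(e,N)) = node(node(nil,X),node(e,r(nil,wrap(nil)))).
Decompose node/2: node(nil,node(nil,nil)) = node(nil,X),  node(e,N) = node(e,r(nil,wrap(nil))).
Decompose node/2: nil = nil,  node(nil,nil) = X.
Delete trivial equation nil = nil.
Bind X := node(nil,nil); no other remaining equation mentions X.
Decompose node/2: e = e,  N = r(nil,wrap(nil)).
Delete trivial equation e = e.
Bind N := r(nil,wrap(nil)).
MGU = { R -> wrap(nil), T -> nil, X -> node(nil,nil), N -> r(nil,wrap(nil)) }, so N -> r(nil,wrap(nil)).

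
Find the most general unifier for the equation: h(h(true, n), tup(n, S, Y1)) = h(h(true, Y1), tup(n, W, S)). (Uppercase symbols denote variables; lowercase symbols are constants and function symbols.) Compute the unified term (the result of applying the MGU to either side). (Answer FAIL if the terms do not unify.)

Decompose h/2: h(true, n) = h(true, Y1),  tup(n, S, Y1) = tup(n, W, S).
Decompose h/2: true = true,  n = Y1.
Delete trivial equation true = true.
Bind Y1 := n; substituting into the remaining equation gives: tup(n, S, n) = tup(n, W, S).
Decompose tup/3: n = n,  S = W,  n = S.
Delete trivial equation n = n.
Bind S := W; substituting into the remaining equation gives: n = W.
Bind W := n. Substituting into the earlier binding gives S := n.
Applying the MGU to either side gives h(h(true, n), tup(n, n, n)).

h(h(true, n), tup(n, n, n))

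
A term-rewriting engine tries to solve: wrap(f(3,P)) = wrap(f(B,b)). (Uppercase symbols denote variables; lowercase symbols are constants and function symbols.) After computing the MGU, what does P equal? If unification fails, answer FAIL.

Decompose wrap/1: f(3,P) = f(B,b).
Decompose f/2: 3 = B,  P = b.
Bind B := 3; no other remaining equation mentions B.
Bind P := b.
MGU = { B ↦ 3, P ↦ b }, so P ↦ b.

b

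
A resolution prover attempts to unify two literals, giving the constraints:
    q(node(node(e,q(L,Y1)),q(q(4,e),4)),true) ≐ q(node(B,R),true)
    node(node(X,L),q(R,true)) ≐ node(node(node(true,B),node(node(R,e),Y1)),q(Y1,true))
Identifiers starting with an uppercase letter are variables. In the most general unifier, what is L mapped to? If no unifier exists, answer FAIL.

node(node(q(q(4,e),4),e),q(q(4,e),4))

Decompose q/2: node(node(e,q(L,Y1)),q(q(4,e),4)) ≐ node(B,R),  true ≐ true.
Decompose node/2: node(e,q(L,Y1)) ≐ B,  q(q(4,e),4) ≐ R.
Bind B := node(e,q(L,Y1)); substituting into the one remaining equation that mentions B gives: node(node(X,L),q(R,true)) ≐ node(node(node(true,node(e,q(L,Y1))),node(node(R,e),Y1)),q(Y1,true)).
Bind R := q(q(4,e),4); substituting into the one remaining equation that mentions R gives: node(node(X,L),q(q(q(4,e),4),true)) ≐ node(node(node(true,node(e,q(L,Y1))),node(node(q(q(4,e),4),e),Y1)),q(Y1,true)).
Delete trivial equation true ≐ true.
Decompose node/2: node(X,L) ≐ node(node(true,node(e,q(L,Y1))),node(node(q(q(4,e),4),e),Y1)),  q(q(q(4,e),4),true) ≐ q(Y1,true).
Decompose node/2: X ≐ node(true,node(e,q(L,Y1))),  L ≐ node(node(q(q(4,e),4),e),Y1).
Bind X := node(true,node(e,q(L,Y1))); no other remaining equation mentions X.
Bind L := node(node(q(q(4,e),4),e),Y1); no other remaining equation mentions L. Substituting into the earlier bindings gives B := node(e,q(node(node(q(q(4,e),4),e),Y1),Y1)), X := node(true,node(e,q(node(node(q(q(4,e),4),e),Y1),Y1))).
Decompose q/2: q(q(4,e),4) ≐ Y1,  true ≐ true.
Bind Y1 := q(q(4,e),4); no other remaining equation mentions Y1. Substituting into the earlier bindings gives B := node(e,q(node(node(q(q(4,e),4),e),q(q(4,e),4)),q(q(4,e),4))), X := node(true,node(e,q(node(node(q(q(4,e),4),e),q(q(4,e),4)),q(q(4,e),4)))), L := node(node(q(q(4,e),4),e),q(q(4,e),4)).
Delete trivial equation true ≐ true.
MGU = { B := node(e,q(node(node(q(q(4,e),4),e),q(q(4,e),4)),q(q(4,e),4))), R := q(q(4,e),4), X := node(true,node(e,q(node(node(q(q(4,e),4),e),q(q(4,e),4)),q(q(4,e),4)))), L := node(node(q(q(4,e),4),e),q(q(4,e),4)), Y1 := q(q(4,e),4) }, so L := node(node(q(q(4,e),4),e),q(q(4,e),4)).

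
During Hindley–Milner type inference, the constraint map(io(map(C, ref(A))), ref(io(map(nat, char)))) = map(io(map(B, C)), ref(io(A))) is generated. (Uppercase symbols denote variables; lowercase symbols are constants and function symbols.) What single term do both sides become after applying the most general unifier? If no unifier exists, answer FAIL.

Decompose map/2: io(map(C, ref(A))) = io(map(B, C)),  ref(io(map(nat, char))) = ref(io(A)).
Decompose io/1: map(C, ref(A)) = map(B, C).
Decompose map/2: C = B,  ref(A) = C.
Bind C := B; substituting into the one remaining equation that mentions C gives: ref(A) = B.
Bind B := ref(A); no other remaining equation mentions B. Substituting into the earlier binding gives C := ref(A).
Decompose ref/1: io(map(nat, char)) = io(A).
Decompose io/1: map(nat, char) = A.
Bind A := map(nat, char). Substituting into the earlier bindings gives C := ref(map(nat, char)), B := ref(map(nat, char)).
Applying the MGU to either side gives map(io(map(ref(map(nat, char)), ref(map(nat, char)))), ref(io(map(nat, char)))).

map(io(map(ref(map(nat, char)), ref(map(nat, char)))), ref(io(map(nat, char))))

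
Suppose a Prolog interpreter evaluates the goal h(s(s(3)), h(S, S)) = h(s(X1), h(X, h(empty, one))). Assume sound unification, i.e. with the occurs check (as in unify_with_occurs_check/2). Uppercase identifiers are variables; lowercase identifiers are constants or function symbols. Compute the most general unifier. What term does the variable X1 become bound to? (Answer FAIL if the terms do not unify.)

Decompose h/2: s(s(3)) = s(X1),  h(S, S) = h(X, h(empty, one)).
Decompose s/1: s(3) = X1.
Bind X1 := s(3); no other remaining equation mentions X1.
Decompose h/2: S = X,  S = h(empty, one).
Bind S := X; substituting into the remaining equation gives: X = h(empty, one).
Bind X := h(empty, one). Substituting into the earlier binding gives S := h(empty, one).
MGU = { X1 ↦ s(3), S ↦ h(empty, one), X ↦ h(empty, one) }, so X1 ↦ s(3).

s(3)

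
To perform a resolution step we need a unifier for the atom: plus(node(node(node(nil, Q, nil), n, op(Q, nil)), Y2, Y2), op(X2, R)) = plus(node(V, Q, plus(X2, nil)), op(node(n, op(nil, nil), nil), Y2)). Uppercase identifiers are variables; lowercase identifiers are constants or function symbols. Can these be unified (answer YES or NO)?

YES

Decompose plus/2: node(node(node(nil, Q, nil), n, op(Q, nil)), Y2, Y2) = node(V, Q, plus(X2, nil)),  op(X2, R) = op(node(n, op(nil, nil), nil), Y2).
Decompose node/3: node(node(nil, Q, nil), n, op(Q, nil)) = V,  Y2 = Q,  Y2 = plus(X2, nil).
Bind V := node(node(nil, Q, nil), n, op(Q, nil)); no other remaining equation mentions V.
Bind Y2 := Q; substituting into the remaining equations gives: Q = plus(X2, nil),  op(X2, R) = op(node(n, op(nil, nil), nil), Q).
Bind Q := plus(X2, nil); substituting into the remaining equation gives: op(X2, R) = op(node(n, op(nil, nil), nil), plus(X2, nil)). Substituting into the earlier bindings gives V := node(node(nil, plus(X2, nil), nil), n, op(plus(X2, nil), nil)), Y2 := plus(X2, nil).
Decompose op/2: X2 = node(n, op(nil, nil), nil),  R = plus(X2, nil).
Bind X2 := node(n, op(nil, nil), nil); substituting into the remaining equation gives: R = plus(node(n, op(nil, nil), nil), nil). Substituting into the earlier bindings gives V := node(node(nil, plus(node(n, op(nil, nil), nil), nil), nil), n, op(plus(node(n, op(nil, nil), nil), nil), nil)), Y2 := plus(node(n, op(nil, nil), nil), nil), Q := plus(node(n, op(nil, nil), nil), nil).
Bind R := plus(node(n, op(nil, nil), nil), nil).
No equations remain and no clash or occurs-check failure arose, so a unifier exists.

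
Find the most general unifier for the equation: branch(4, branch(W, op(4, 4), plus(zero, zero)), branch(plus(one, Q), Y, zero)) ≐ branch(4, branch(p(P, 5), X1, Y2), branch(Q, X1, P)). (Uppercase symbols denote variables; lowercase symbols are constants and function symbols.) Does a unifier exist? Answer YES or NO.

Decompose branch/3: 4 ≐ 4,  branch(W, op(4, 4), plus(zero, zero)) ≐ branch(p(P, 5), X1, Y2),  branch(plus(one, Q), Y, zero) ≐ branch(Q, X1, P).
Delete trivial equation 4 ≐ 4.
Decompose branch/3: W ≐ p(P, 5),  op(4, 4) ≐ X1,  plus(zero, zero) ≐ Y2.
Bind W := p(P, 5); no other remaining equation mentions W.
Bind X1 := op(4, 4); substituting into the one remaining equation that mentions X1 gives: branch(plus(one, Q), Y, zero) ≐ branch(Q, op(4, 4), P).
Bind Y2 := plus(zero, zero); no other remaining equation mentions Y2.
Decompose branch/3: plus(one, Q) ≐ Q,  Y ≐ op(4, 4),  zero ≐ P.
Occurs check fails: Q occurs in plus(one, Q); the equation Q ≐ plus(one, Q) has no finite solution.

NO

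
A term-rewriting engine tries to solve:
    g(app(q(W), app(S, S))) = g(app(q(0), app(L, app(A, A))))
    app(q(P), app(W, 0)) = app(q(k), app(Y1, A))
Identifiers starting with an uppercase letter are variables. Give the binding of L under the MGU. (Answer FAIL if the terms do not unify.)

Decompose g/1: app(q(W), app(S, S)) = app(q(0), app(L, app(A, A))).
Decompose app/2: q(W) = q(0),  app(S, S) = app(L, app(A, A)).
Decompose q/1: W = 0.
Bind W := 0; substituting into the one remaining equation that mentions W gives: app(q(P), app(0, 0)) = app(q(k), app(Y1, A)).
Decompose app/2: S = L,  S = app(A, A).
Bind S := L; substituting into the one remaining equation that mentions S gives: L = app(A, A).
Bind L := app(A, A); no other remaining equation mentions L. Substituting into the earlier binding gives S := app(A, A).
Decompose app/2: q(P) = q(k),  app(0, 0) = app(Y1, A).
Decompose q/1: P = k.
Bind P := k; no other remaining equation mentions P.
Decompose app/2: 0 = Y1,  0 = A.
Bind Y1 := 0; no other remaining equation mentions Y1.
Bind A := 0. Substituting into the earlier bindings gives S := app(0, 0), L := app(0, 0).
MGU = { W ↦ 0, S ↦ app(0, 0), L ↦ app(0, 0), P ↦ k, Y1 ↦ 0, A ↦ 0 }, so L ↦ app(0, 0).

app(0, 0)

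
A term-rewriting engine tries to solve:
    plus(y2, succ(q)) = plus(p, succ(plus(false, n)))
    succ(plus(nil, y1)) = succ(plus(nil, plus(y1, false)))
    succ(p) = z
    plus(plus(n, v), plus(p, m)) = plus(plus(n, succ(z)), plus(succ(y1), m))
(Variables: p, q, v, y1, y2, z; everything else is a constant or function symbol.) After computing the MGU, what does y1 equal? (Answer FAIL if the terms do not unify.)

FAIL

Decompose plus/2: y2 = p,  succ(q) = succ(plus(false, n)).
Bind y2 := p; no other remaining equation mentions y2.
Decompose succ/1: q = plus(false, n).
Bind q := plus(false, n); no other remaining equation mentions q.
Decompose succ/1: plus(nil, y1) = plus(nil, plus(y1, false)).
Decompose plus/2: nil = nil,  y1 = plus(y1, false).
Delete trivial equation nil = nil.
Occurs check fails: y1 occurs in plus(y1, false); the equation y1 = plus(y1, false) has no finite solution.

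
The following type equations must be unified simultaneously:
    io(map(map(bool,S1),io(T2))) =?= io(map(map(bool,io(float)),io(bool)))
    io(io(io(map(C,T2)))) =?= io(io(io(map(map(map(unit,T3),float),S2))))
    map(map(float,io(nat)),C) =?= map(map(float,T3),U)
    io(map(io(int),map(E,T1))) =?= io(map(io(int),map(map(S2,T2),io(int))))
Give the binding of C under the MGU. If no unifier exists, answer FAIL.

Decompose io/1: map(map(bool,S1),io(T2)) =?= map(map(bool,io(float)),io(bool)).
Decompose map/2: map(bool,S1) =?= map(bool,io(float)),  io(T2) =?= io(bool).
Decompose map/2: bool =?= bool,  S1 =?= io(float).
Delete trivial equation bool =?= bool.
Bind S1 := io(float); no other remaining equation mentions S1.
Decompose io/1: T2 =?= bool.
Bind T2 := bool; substituting into the 2 remaining equations that mention T2 gives: io(io(io(map(C,bool)))) =?= io(io(io(map(map(map(unit,T3),float),S2)))),  io(map(io(int),map(E,T1))) =?= io(map(io(int),map(map(S2,bool),io(int)))).
Decompose io/1: io(io(map(C,bool))) =?= io(io(map(map(map(unit,T3),float),S2))).
Decompose io/1: io(map(C,bool)) =?= io(map(map(map(unit,T3),float),S2)).
Decompose io/1: map(C,bool) =?= map(map(map(unit,T3),float),S2).
Decompose map/2: C =?= map(map(unit,T3),float),  bool =?= S2.
Bind C := map(map(unit,T3),float); substituting into the one remaining equation that mentions C gives: map(map(float,io(nat)),map(map(unit,T3),float)) =?= map(map(float,T3),U).
Bind S2 := bool; substituting into the one remaining equation that mentions S2 gives: io(map(io(int),map(E,T1))) =?= io(map(io(int),map(map(bool,bool),io(int)))).
Decompose map/2: map(float,io(nat)) =?= map(float,T3),  map(map(unit,T3),float) =?= U.
Decompose map/2: float =?= float,  io(nat) =?= T3.
Delete trivial equation float =?= float.
Bind T3 := io(nat); substituting into the one remaining equation that mentions T3 gives: map(map(unit,io(nat)),float) =?= U. Substituting into the earlier binding gives C := map(map(unit,io(nat)),float).
Bind U := map(map(unit,io(nat)),float); no other remaining equation mentions U.
Decompose io/1: map(io(int),map(E,T1)) =?= map(io(int),map(map(bool,bool),io(int))).
Decompose map/2: io(int) =?= io(int),  map(E,T1) =?= map(map(bool,bool),io(int)).
Delete trivial equation io(int) =?= io(int).
Decompose map/2: E =?= map(bool,bool),  T1 =?= io(int).
Bind E := map(bool,bool); no other remaining equation mentions E.
Bind T1 := io(int).
MGU = { S1 -> io(float), T2 -> bool, C -> map(map(unit,io(nat)),float), S2 -> bool, T3 -> io(nat), U -> map(map(unit,io(nat)),float), E -> map(bool,bool), T1 -> io(int) }, so C -> map(map(unit,io(nat)),float).

map(map(unit,io(nat)),float)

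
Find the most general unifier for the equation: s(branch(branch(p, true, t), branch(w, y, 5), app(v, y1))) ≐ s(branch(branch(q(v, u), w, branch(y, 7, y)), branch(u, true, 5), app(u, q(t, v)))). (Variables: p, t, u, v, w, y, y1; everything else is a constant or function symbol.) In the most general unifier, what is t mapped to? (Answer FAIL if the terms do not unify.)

branch(true, 7, true)

Decompose s/1: branch(branch(p, true, t), branch(w, y, 5), app(v, y1)) ≐ branch(branch(q(v, u), w, branch(y, 7, y)), branch(u, true, 5), app(u, q(t, v))).
Decompose branch/3: branch(p, true, t) ≐ branch(q(v, u), w, branch(y, 7, y)),  branch(w, y, 5) ≐ branch(u, true, 5),  app(v, y1) ≐ app(u, q(t, v)).
Decompose branch/3: p ≐ q(v, u),  true ≐ w,  t ≐ branch(y, 7, y).
Bind p := q(v, u); no other remaining equation mentions p.
Bind w := true; substituting into the one remaining equation that mentions w gives: branch(true, y, 5) ≐ branch(u, true, 5).
Bind t := branch(y, 7, y); substituting into the one remaining equation that mentions t gives: app(v, y1) ≐ app(u, q(branch(y, 7, y), v)).
Decompose branch/3: true ≐ u,  y ≐ true,  5 ≐ 5.
Bind u := true; substituting into the one remaining equation that mentions u gives: app(v, y1) ≐ app(true, q(branch(y, 7, y), v)). Substituting into the earlier binding gives p := q(v, true).
Bind y := true; substituting into the one remaining equation that mentions y gives: app(v, y1) ≐ app(true, q(branch(true, 7, true), v)). Substituting into the earlier binding gives t := branch(true, 7, true).
Delete trivial equation 5 ≐ 5.
Decompose app/2: v ≐ true,  y1 ≐ q(branch(true, 7, true), v).
Bind v := true; substituting into the remaining equation gives: y1 ≐ q(branch(true, 7, true), true). Substituting into the earlier binding gives p := q(true, true).
Bind y1 := q(branch(true, 7, true), true).
MGU = { p -> q(true, true), w -> true, t -> branch(true, 7, true), u -> true, y -> true, v -> true, y1 -> q(branch(true, 7, true), true) }, so t -> branch(true, 7, true).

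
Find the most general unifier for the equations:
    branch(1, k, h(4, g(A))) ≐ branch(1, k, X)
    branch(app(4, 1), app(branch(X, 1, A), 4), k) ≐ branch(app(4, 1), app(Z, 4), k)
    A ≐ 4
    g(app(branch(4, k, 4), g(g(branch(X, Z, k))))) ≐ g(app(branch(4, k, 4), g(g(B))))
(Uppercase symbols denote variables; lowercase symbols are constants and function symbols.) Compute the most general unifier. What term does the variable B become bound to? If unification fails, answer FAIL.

branch(h(4, g(4)), branch(h(4, g(4)), 1, 4), k)

Decompose branch/3: 1 ≐ 1,  k ≐ k,  h(4, g(A)) ≐ X.
Delete trivial equation 1 ≐ 1.
Delete trivial equation k ≐ k.
Bind X := h(4, g(A)); substituting into the 2 remaining equations that mention X gives: branch(app(4, 1), app(branch(h(4, g(A)), 1, A), 4), k) ≐ branch(app(4, 1), app(Z, 4), k),  g(app(branch(4, k, 4), g(g(branch(h(4, g(A)), Z, k))))) ≐ g(app(branch(4, k, 4), g(g(B)))).
Decompose branch/3: app(4, 1) ≐ app(4, 1),  app(branch(h(4, g(A)), 1, A), 4) ≐ app(Z, 4),  k ≐ k.
Delete trivial equation app(4, 1) ≐ app(4, 1).
Decompose app/2: branch(h(4, g(A)), 1, A) ≐ Z,  4 ≐ 4.
Bind Z := branch(h(4, g(A)), 1, A); substituting into the one remaining equation that mentions Z gives: g(app(branch(4, k, 4), g(g(branch(h(4, g(A)), branch(h(4, g(A)), 1, A), k))))) ≐ g(app(branch(4, k, 4), g(g(B)))).
Delete trivial equation 4 ≐ 4.
Delete trivial equation k ≐ k.
Bind A := 4; substituting into the remaining equation gives: g(app(branch(4, k, 4), g(g(branch(h(4, g(4)), branch(h(4, g(4)), 1, 4), k))))) ≐ g(app(branch(4, k, 4), g(g(B)))). Substituting into the earlier bindings gives X := h(4, g(4)), Z := branch(h(4, g(4)), 1, 4).
Decompose g/1: app(branch(4, k, 4), g(g(branch(h(4, g(4)), branch(h(4, g(4)), 1, 4), k)))) ≐ app(branch(4, k, 4), g(g(B))).
Decompose app/2: branch(4, k, 4) ≐ branch(4, k, 4),  g(g(branch(h(4, g(4)), branch(h(4, g(4)), 1, 4), k))) ≐ g(g(B)).
Delete trivial equation branch(4, k, 4) ≐ branch(4, k, 4).
Decompose g/1: g(branch(h(4, g(4)), branch(h(4, g(4)), 1, 4), k)) ≐ g(B).
Decompose g/1: branch(h(4, g(4)), branch(h(4, g(4)), 1, 4), k) ≐ B.
Bind B := branch(h(4, g(4)), branch(h(4, g(4)), 1, 4), k).
MGU = { X ↦ h(4, g(4)), Z ↦ branch(h(4, g(4)), 1, 4), A ↦ 4, B ↦ branch(h(4, g(4)), branch(h(4, g(4)), 1, 4), k) }, so B ↦ branch(h(4, g(4)), branch(h(4, g(4)), 1, 4), k).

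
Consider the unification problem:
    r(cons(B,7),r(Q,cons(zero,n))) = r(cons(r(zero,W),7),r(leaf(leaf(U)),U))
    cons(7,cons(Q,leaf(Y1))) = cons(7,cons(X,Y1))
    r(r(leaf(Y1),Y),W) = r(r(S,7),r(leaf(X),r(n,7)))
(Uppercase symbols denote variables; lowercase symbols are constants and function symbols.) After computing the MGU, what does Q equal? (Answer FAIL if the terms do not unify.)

FAIL

Decompose r/2: cons(B,7) = cons(r(zero,W),7),  r(Q,cons(zero,n)) = r(leaf(leaf(U)),U).
Decompose cons/2: B = r(zero,W),  7 = 7.
Bind B := r(zero,W); no other remaining equation mentions B.
Delete trivial equation 7 = 7.
Decompose r/2: Q = leaf(leaf(U)),  cons(zero,n) = U.
Bind Q := leaf(leaf(U)); substituting into the one remaining equation that mentions Q gives: cons(7,cons(leaf(leaf(U)),leaf(Y1))) = cons(7,cons(X,Y1)).
Bind U := cons(zero,n); substituting into the one remaining equation that mentions U gives: cons(7,cons(leaf(leaf(cons(zero,n))),leaf(Y1))) = cons(7,cons(X,Y1)). Substituting into the earlier binding gives Q := leaf(leaf(cons(zero,n))).
Decompose cons/2: 7 = 7,  cons(leaf(leaf(cons(zero,n))),leaf(Y1)) = cons(X,Y1).
Delete trivial equation 7 = 7.
Decompose cons/2: leaf(leaf(cons(zero,n))) = X,  leaf(Y1) = Y1.
Bind X := leaf(leaf(cons(zero,n))); substituting into the one remaining equation that mentions X gives: r(r(leaf(Y1),Y),W) = r(r(S,7),r(leaf(leaf(leaf(cons(zero,n)))),r(n,7))).
Occurs check fails: Y1 occurs in leaf(Y1); the equation Y1 = leaf(Y1) has no finite solution.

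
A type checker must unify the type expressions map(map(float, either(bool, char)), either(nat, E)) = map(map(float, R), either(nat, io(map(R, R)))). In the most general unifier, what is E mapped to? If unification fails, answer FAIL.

Decompose map/2: map(float, either(bool, char)) = map(float, R),  either(nat, E) = either(nat, io(map(R, R))).
Decompose map/2: float = float,  either(bool, char) = R.
Delete trivial equation float = float.
Bind R := either(bool, char); substituting into the remaining equation gives: either(nat, E) = either(nat, io(map(either(bool, char), either(bool, char)))).
Decompose either/2: nat = nat,  E = io(map(either(bool, char), either(bool, char))).
Delete trivial equation nat = nat.
Bind E := io(map(either(bool, char), either(bool, char))).
MGU = { R ↦ either(bool, char), E ↦ io(map(either(bool, char), either(bool, char))) }, so E ↦ io(map(either(bool, char), either(bool, char))).

io(map(either(bool, char), either(bool, char)))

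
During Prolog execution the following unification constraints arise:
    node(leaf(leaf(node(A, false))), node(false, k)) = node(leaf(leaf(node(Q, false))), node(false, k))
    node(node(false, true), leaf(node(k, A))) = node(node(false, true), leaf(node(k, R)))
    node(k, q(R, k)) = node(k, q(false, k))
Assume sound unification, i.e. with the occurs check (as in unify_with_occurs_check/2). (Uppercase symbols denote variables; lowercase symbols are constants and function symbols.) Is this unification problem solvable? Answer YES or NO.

YES

Decompose node/2: leaf(leaf(node(A, false))) = leaf(leaf(node(Q, false))),  node(false, k) = node(false, k).
Decompose leaf/1: leaf(node(A, false)) = leaf(node(Q, false)).
Decompose leaf/1: node(A, false) = node(Q, false).
Decompose node/2: A = Q,  false = false.
Bind A := Q; substituting into the one remaining equation that mentions A gives: node(node(false, true), leaf(node(k, Q))) = node(node(false, true), leaf(node(k, R))).
Delete trivial equation false = false.
Delete trivial equation node(false, k) = node(false, k).
Decompose node/2: node(false, true) = node(false, true),  leaf(node(k, Q)) = leaf(node(k, R)).
Delete trivial equation node(false, true) = node(false, true).
Decompose leaf/1: node(k, Q) = node(k, R).
Decompose node/2: k = k,  Q = R.
Delete trivial equation k = k.
Bind Q := R; no other remaining equation mentions Q. Substituting into the earlier binding gives A := R.
Decompose node/2: k = k,  q(R, k) = q(false, k).
Delete trivial equation k = k.
Decompose q/2: R = false,  k = k.
Bind R := false; no other remaining equation mentions R. Substituting into the earlier bindings gives A := false, Q := false.
Delete trivial equation k = k.
No equations remain and no clash or occurs-check failure arose, so a unifier exists.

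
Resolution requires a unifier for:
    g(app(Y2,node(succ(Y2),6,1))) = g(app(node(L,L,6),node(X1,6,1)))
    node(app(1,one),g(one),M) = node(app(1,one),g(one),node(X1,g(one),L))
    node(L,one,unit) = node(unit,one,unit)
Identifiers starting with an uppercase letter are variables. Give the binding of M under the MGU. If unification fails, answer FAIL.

node(succ(node(unit,unit,6)),g(one),unit)

Decompose g/1: app(Y2,node(succ(Y2),6,1)) = app(node(L,L,6),node(X1,6,1)).
Decompose app/2: Y2 = node(L,L,6),  node(succ(Y2),6,1) = node(X1,6,1).
Bind Y2 := node(L,L,6); substituting into the one remaining equation that mentions Y2 gives: node(succ(node(L,L,6)),6,1) = node(X1,6,1).
Decompose node/3: succ(node(L,L,6)) = X1,  6 = 6,  1 = 1.
Bind X1 := succ(node(L,L,6)); substituting into the one remaining equation that mentions X1 gives: node(app(1,one),g(one),M) = node(app(1,one),g(one),node(succ(node(L,L,6)),g(one),L)).
Delete trivial equation 6 = 6.
Delete trivial equation 1 = 1.
Decompose node/3: app(1,one) = app(1,one),  g(one) = g(one),  M = node(succ(node(L,L,6)),g(one),L).
Delete trivial equation app(1,one) = app(1,one).
Delete trivial equation g(one) = g(one).
Bind M := node(succ(node(L,L,6)),g(one),L); no other remaining equation mentions M.
Decompose node/3: L = unit,  one = one,  unit = unit.
Bind L := unit; no other remaining equation mentions L. Substituting into the earlier bindings gives Y2 := node(unit,unit,6), X1 := succ(node(unit,unit,6)), M := node(succ(node(unit,unit,6)),g(one),unit).
Delete trivial equation one = one.
Delete trivial equation unit = unit.
MGU = { Y2 := node(unit,unit,6), X1 := succ(node(unit,unit,6)), M := node(succ(node(unit,unit,6)),g(one),unit), L := unit }, so M := node(succ(node(unit,unit,6)),g(one),unit).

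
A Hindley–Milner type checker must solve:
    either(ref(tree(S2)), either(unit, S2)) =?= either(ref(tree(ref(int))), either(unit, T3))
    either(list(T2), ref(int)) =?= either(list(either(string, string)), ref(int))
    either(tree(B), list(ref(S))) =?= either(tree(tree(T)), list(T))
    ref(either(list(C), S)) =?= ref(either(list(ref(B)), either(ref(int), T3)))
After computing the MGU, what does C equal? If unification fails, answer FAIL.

Decompose either/2: ref(tree(S2)) =?= ref(tree(ref(int))),  either(unit, S2) =?= either(unit, T3).
Decompose ref/1: tree(S2) =?= tree(ref(int)).
Decompose tree/1: S2 =?= ref(int).
Bind S2 := ref(int); substituting into the one remaining equation that mentions S2 gives: either(unit, ref(int)) =?= either(unit, T3).
Decompose either/2: unit =?= unit,  ref(int) =?= T3.
Delete trivial equation unit =?= unit.
Bind T3 := ref(int); substituting into the one remaining equation that mentions T3 gives: ref(either(list(C), S)) =?= ref(either(list(ref(B)), either(ref(int), ref(int)))).
Decompose either/2: list(T2) =?= list(either(string, string)),  ref(int) =?= ref(int).
Decompose list/1: T2 =?= either(string, string).
Bind T2 := either(string, string); no other remaining equation mentions T2.
Delete trivial equation ref(int) =?= ref(int).
Decompose either/2: tree(B) =?= tree(tree(T)),  list(ref(S)) =?= list(T).
Decompose tree/1: B =?= tree(T).
Bind B := tree(T); substituting into the one remaining equation that mentions B gives: ref(either(list(C), S)) =?= ref(either(list(ref(tree(T))), either(ref(int), ref(int)))).
Decompose list/1: ref(S) =?= T.
Bind T := ref(S); substituting into the remaining equation gives: ref(either(list(C), S)) =?= ref(either(list(ref(tree(ref(S)))), either(ref(int), ref(int)))). Substituting into the earlier binding gives B := tree(ref(S)).
Decompose ref/1: either(list(C), S) =?= either(list(ref(tree(ref(S)))), either(ref(int), ref(int))).
Decompose either/2: list(C) =?= list(ref(tree(ref(S)))),  S =?= either(ref(int), ref(int)).
Decompose list/1: C =?= ref(tree(ref(S))).
Bind C := ref(tree(ref(S))); no other remaining equation mentions C.
Bind S := either(ref(int), ref(int)). Substituting into the earlier bindings gives B := tree(ref(either(ref(int), ref(int)))), T := ref(either(ref(int), ref(int))), C := ref(tree(ref(either(ref(int), ref(int))))).
MGU = { S2 ↦ ref(int), T3 ↦ ref(int), T2 ↦ either(string, string), B ↦ tree(ref(either(ref(int), ref(int)))), T ↦ ref(either(ref(int), ref(int))), C ↦ ref(tree(ref(either(ref(int), ref(int))))), S ↦ either(ref(int), ref(int)) }, so C ↦ ref(tree(ref(either(ref(int), ref(int))))).

ref(tree(ref(either(ref(int), ref(int)))))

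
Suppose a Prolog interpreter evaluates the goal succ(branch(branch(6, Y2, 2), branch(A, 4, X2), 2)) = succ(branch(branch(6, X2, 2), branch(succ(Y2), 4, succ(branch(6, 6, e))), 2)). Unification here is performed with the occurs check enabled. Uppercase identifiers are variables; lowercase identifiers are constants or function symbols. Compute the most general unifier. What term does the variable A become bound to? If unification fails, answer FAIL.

Decompose succ/1: branch(branch(6, Y2, 2), branch(A, 4, X2), 2) = branch(branch(6, X2, 2), branch(succ(Y2), 4, succ(branch(6, 6, e))), 2).
Decompose branch/3: branch(6, Y2, 2) = branch(6, X2, 2),  branch(A, 4, X2) = branch(succ(Y2), 4, succ(branch(6, 6, e))),  2 = 2.
Decompose branch/3: 6 = 6,  Y2 = X2,  2 = 2.
Delete trivial equation 6 = 6.
Bind Y2 := X2; substituting into the one remaining equation that mentions Y2 gives: branch(A, 4, X2) = branch(succ(X2), 4, succ(branch(6, 6, e))).
Delete trivial equation 2 = 2.
Decompose branch/3: A = succ(X2),  4 = 4,  X2 = succ(branch(6, 6, e)).
Bind A := succ(X2); no other remaining equation mentions A.
Delete trivial equation 4 = 4.
Bind X2 := succ(branch(6, 6, e)); no other remaining equation mentions X2. Substituting into the earlier bindings gives Y2 := succ(branch(6, 6, e)), A := succ(succ(branch(6, 6, e))).
Delete trivial equation 2 = 2.
MGU = { Y2 = succ(branch(6, 6, e)), A = succ(succ(branch(6, 6, e))), X2 = succ(branch(6, 6, e)) }, so A = succ(succ(branch(6, 6, e))).

succ(succ(branch(6, 6, e)))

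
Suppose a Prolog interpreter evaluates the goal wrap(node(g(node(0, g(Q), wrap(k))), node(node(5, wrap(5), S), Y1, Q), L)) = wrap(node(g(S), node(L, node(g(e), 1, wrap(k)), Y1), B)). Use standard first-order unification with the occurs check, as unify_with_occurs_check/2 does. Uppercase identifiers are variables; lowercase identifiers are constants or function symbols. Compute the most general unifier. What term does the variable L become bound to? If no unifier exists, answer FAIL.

Decompose wrap/1: node(g(node(0, g(Q), wrap(k))), node(node(5, wrap(5), S), Y1, Q), L) = node(g(S), node(L, node(g(e), 1, wrap(k)), Y1), B).
Decompose node/3: g(node(0, g(Q), wrap(k))) = g(S),  node(node(5, wrap(5), S), Y1, Q) = node(L, node(g(e), 1, wrap(k)), Y1),  L = B.
Decompose g/1: node(0, g(Q), wrap(k)) = S.
Bind S := node(0, g(Q), wrap(k)); substituting into the one remaining equation that mentions S gives: node(node(5, wrap(5), node(0, g(Q), wrap(k))), Y1, Q) = node(L, node(g(e), 1, wrap(k)), Y1).
Decompose node/3: node(5, wrap(5), node(0, g(Q), wrap(k))) = L,  Y1 = node(g(e), 1, wrap(k)),  Q = Y1.
Bind L := node(5, wrap(5), node(0, g(Q), wrap(k))); substituting into the one remaining equation that mentions L gives: node(5, wrap(5), node(0, g(Q), wrap(k))) = B.
Bind Y1 := node(g(e), 1, wrap(k)); substituting into the one remaining equation that mentions Y1 gives: Q = node(g(e), 1, wrap(k)).
Bind Q := node(g(e), 1, wrap(k)); substituting into the remaining equation gives: node(5, wrap(5), node(0, g(node(g(e), 1, wrap(k))), wrap(k))) = B. Substituting into the earlier bindings gives S := node(0, g(node(g(e), 1, wrap(k))), wrap(k)), L := node(5, wrap(5), node(0, g(node(g(e), 1, wrap(k))), wrap(k))).
Bind B := node(5, wrap(5), node(0, g(node(g(e), 1, wrap(k))), wrap(k))).
MGU = { S ↦ node(0, g(node(g(e), 1, wrap(k))), wrap(k)), L ↦ node(5, wrap(5), node(0, g(node(g(e), 1, wrap(k))), wrap(k))), Y1 ↦ node(g(e), 1, wrap(k)), Q ↦ node(g(e), 1, wrap(k)), B ↦ node(5, wrap(5), node(0, g(node(g(e), 1, wrap(k))), wrap(k))) }, so L ↦ node(5, wrap(5), node(0, g(node(g(e), 1, wrap(k))), wrap(k))).

node(5, wrap(5), node(0, g(node(g(e), 1, wrap(k))), wrap(k)))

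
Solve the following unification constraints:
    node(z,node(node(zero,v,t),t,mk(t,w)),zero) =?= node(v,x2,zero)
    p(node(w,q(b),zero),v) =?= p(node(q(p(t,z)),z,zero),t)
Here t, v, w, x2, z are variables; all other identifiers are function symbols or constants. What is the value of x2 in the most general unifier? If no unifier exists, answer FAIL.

Decompose node/3: z =?= v,  node(node(zero,v,t),t,mk(t,w)) =?= x2,  zero =?= zero.
Bind z := v; substituting into the one remaining equation that mentions z gives: p(node(w,q(b),zero),v) =?= p(node(q(p(t,v)),v,zero),t).
Bind x2 := node(node(zero,v,t),t,mk(t,w)); no other remaining equation mentions x2.
Delete trivial equation zero =?= zero.
Decompose p/2: node(w,q(b),zero) =?= node(q(p(t,v)),v,zero),  v =?= t.
Decompose node/3: w =?= q(p(t,v)),  q(b) =?= v,  zero =?= zero.
Bind w := q(p(t,v)); no other remaining equation mentions w. Substituting into the earlier binding gives x2 := node(node(zero,v,t),t,mk(t,q(p(t,v)))).
Bind v := q(b); substituting into the one remaining equation that mentions v gives: q(b) =?= t. Substituting into the earlier bindings gives z := q(b), x2 := node(node(zero,q(b),t),t,mk(t,q(p(t,q(b))))), w := q(p(t,q(b))).
Delete trivial equation zero =?= zero.
Bind t := q(b). Substituting into the earlier bindings gives x2 := node(node(zero,q(b),q(b)),q(b),mk(q(b),q(p(q(b),q(b))))), w := q(p(q(b),q(b))).
MGU = { z -> q(b), x2 -> node(node(zero,q(b),q(b)),q(b),mk(q(b),q(p(q(b),q(b))))), w -> q(p(q(b),q(b))), v -> q(b), t -> q(b) }, so x2 -> node(node(zero,q(b),q(b)),q(b),mk(q(b),q(p(q(b),q(b))))).

node(node(zero,q(b),q(b)),q(b),mk(q(b),q(p(q(b),q(b)))))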